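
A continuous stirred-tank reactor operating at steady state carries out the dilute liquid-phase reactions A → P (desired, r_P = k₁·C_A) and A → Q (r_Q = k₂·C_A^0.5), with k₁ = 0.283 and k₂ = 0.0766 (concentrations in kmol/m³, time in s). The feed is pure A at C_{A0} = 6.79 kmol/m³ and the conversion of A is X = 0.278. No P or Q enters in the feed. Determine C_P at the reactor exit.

1.68 kmol/m³

Exit C_A = C_{A0}(1−X) = 6.79×0.722 = 4.902 kmol/m³.
Rates in a CSTR are evaluated at the outlet concentration: r_P = 0.283×4.902 = 1.387, r_Q = 0.0766×4.902^0.5 = 0.1696.
Fraction of consumed A going to P: r_P/(r_P+r_Q) = 0.8911.
C_P = 0.8911·C_{A0}·X = 0.8911×6.79×0.278 = 1.68 kmol/m³.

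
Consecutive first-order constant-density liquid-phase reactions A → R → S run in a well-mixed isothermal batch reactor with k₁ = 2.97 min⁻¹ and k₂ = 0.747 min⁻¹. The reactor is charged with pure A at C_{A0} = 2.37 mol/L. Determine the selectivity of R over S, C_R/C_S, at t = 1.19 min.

1.11

Solving the coupled first-order balances gives C_R(t) = [k₁/(k₂−k₁)]·C_{A0}·(e^(−k₁t) − e^(−k₂t)).
e^(−k₁t) = e^(−2.97×1.19) = e^(−3.534) = 0.02918; e^(−k₂t) = e^(−0.8889) = 0.4111.
C_R = 2.97×2.37/(0.747−2.97) × (0.02918−0.4111) = (-3.166)×(-0.3819) = 1.209 mol/L.
C_A = C_{A0}e^(−k₁t) = 0.06915 mol/L, so C_S = C_{A0}−C_A−C_R = 1.092 mol/L; C_R/C_S = 1.11.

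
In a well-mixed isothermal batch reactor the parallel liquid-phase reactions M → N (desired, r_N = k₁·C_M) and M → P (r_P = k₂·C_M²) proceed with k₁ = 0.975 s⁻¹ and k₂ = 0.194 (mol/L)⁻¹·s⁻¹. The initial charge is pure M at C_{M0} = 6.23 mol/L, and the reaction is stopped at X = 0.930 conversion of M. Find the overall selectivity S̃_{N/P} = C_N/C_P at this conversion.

1.68

C_M = C_{M0}(1−X) = 0.4361 mol/L.
Along a PFR/batch, dC_N/dC_M = −r_N/(r_N+r_P) = −k₁/(k₁+k₂·C_M).
Integrating from C_{M0} to C_M: C_N = (0.975/0.194)·ln[(0.975+0.194·6.23)/(0.975+0.194·0.436)] = 5.026·ln(2.184/1.060) = 3.634 mol/L.
C_P = (C_{M0}−C_M)−C_N = 2.160 mol/L; S̃_{N/P} = 3.634/2.160 = 1.68.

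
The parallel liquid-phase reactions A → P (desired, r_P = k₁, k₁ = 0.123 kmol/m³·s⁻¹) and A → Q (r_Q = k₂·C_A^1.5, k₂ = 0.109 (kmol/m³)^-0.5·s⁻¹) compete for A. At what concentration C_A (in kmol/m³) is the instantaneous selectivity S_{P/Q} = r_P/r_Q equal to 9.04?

0.250 kmol/m³

S_{P/Q} = (k₁/k₂)·C_A^-1.5 ⇒ C_A = (S·k₂/k₁)^(1/(-1.5)).
= (9.04×0.109/0.123)^(-0.6667) = (8.011)^(-0.6667) = 0.250 kmol/m³.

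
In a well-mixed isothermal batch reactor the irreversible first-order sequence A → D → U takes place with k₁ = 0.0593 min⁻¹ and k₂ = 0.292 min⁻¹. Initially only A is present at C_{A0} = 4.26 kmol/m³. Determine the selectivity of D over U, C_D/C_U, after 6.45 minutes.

The intermediate concentration in a first-order A→B→C sequence is C_D = k₁C_{A0}(e^(−k₁t) − e^(−k₂t))/(k₂−k₁).
e^(−k₁t) = e^(−0.0593×6.45) = e^(−0.3825) = 0.6822; e^(−k₂t) = e^(−1.883) = 0.1521.
C_D = 0.0593×4.26/(0.292−0.0593) × (0.6822−0.1521) = 1.086×0.5301 = 0.5755 kmol/m³.
C_A = C_{A0}e^(−k₁t) = 2.906 kmol/m³, so C_U = C_{A0}−C_A−C_D = 0.7785 kmol/m³; C_D/C_U = 0.739.

0.739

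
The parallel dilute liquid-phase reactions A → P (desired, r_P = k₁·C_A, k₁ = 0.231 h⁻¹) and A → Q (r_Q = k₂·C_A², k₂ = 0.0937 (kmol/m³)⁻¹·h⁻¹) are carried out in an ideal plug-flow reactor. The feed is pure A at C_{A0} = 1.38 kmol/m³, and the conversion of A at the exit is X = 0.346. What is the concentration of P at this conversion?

0.327 kmol/m³

C_A = C_{A0}(1−X) = 0.9025 kmol/m³.
Along a PFR/batch, dC_P/dC_A = −r_P/(r_P+r_Q) = −k₁/(k₁+k₂·C_A).
Integrating from C_{A0} to C_A: C_P = (0.231/0.0937)·ln[(0.231+0.0937·1.38)/(0.231+0.0937·0.903)] = 2.465·ln(0.3603/0.3156) = 0.3269 kmol/m³.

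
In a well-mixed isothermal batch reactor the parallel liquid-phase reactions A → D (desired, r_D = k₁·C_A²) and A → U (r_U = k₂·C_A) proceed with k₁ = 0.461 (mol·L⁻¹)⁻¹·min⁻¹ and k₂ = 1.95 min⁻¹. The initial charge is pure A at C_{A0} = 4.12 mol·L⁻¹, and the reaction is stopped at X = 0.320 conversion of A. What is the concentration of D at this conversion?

0.591 mol·L⁻¹

C_A = C_{A0}(1−X) = 2.802 mol·L⁻¹.
Along a PFR/batch, dC_U/dC_A = −r_U/(r_D+r_U) = −k₂/(k₂+k₁·C_A).
Integrating from C_{A0} to C_A: C_U = (1.95/0.461)·ln[(1.95+0.461·4.12)/(1.95+0.461·2.80)] = 4.230·ln(3.849/3.242) = 0.7269 mol·L⁻¹.
Then C_D = (C_{A0}−C_A) − C_U = 1.318 − 0.7269 = 0.5915 mol·L⁻¹.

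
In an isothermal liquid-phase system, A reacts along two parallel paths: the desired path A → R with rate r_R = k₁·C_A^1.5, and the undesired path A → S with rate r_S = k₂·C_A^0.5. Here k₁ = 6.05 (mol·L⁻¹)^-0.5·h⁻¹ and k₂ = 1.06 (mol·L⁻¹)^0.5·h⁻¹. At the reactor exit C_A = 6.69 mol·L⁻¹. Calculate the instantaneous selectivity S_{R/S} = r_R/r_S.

38.2

S_{R/S} = r_R/r_S = (k₁·C_A^1.5)/(k₂·C_A^0.5) = (k₁/k₂)·C_A.
= (6.05×6.690^1.5) / (1.06×6.690^0.5) = 104.7/2.742 = 38.2.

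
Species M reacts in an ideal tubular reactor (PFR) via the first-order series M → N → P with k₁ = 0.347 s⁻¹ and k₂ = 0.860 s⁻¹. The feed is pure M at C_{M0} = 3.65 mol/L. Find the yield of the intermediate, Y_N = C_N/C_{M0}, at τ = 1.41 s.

0.214

For first-order series with pure M initially, C_N(τ) = k₁C_{M0}/(k₂−k₁)·(e^(−k₁τ) − e^(−k₂τ)).
e^(−k₁τ) = e^(−0.347×1.41) = e^(−0.4893) = 0.6131; e^(−k₂τ) = e^(−1.213) = 0.2974.
C_N = 0.347×3.65/(0.860−0.347) × (0.6131−0.2974) = 2.469×0.3157 = 0.7793 mol/L.
Y_N = C_N/C_{M0} = 0.7793/3.65 = 0.214.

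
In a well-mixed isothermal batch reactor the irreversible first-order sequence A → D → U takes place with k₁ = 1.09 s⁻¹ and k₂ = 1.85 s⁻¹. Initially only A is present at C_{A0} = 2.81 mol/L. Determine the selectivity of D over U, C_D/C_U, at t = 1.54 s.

The intermediate concentration in a first-order A→B→C sequence is C_D = k₁C_{A0}(e^(−k₁t) − e^(−k₂t))/(k₂−k₁).
e^(−k₁t) = e^(−1.09×1.54) = e^(−1.679) = 0.1866; e^(−k₂t) = e^(−2.849) = 0.05790.
C_D = 1.09×2.81/(1.85−1.09) × (0.1866−0.05790) = 4.030×0.1287 = 0.5188 mol/L.
C_A = C_{A0}e^(−k₁t) = 0.5244 mol/L, so C_U = C_{A0}−C_A−C_D = 1.767 mol/L; C_D/C_U = 0.294.

0.294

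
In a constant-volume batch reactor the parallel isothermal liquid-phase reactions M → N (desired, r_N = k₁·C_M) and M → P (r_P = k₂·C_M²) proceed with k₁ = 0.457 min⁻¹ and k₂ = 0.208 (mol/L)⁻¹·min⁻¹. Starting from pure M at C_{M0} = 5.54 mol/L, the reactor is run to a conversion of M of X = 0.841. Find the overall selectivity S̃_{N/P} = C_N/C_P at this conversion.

C_M = C_{M0}(1−X) = 0.8809 mol/L.
Along a PFR/batch, dC_N/dC_M = −r_N/(r_N+r_P) = −k₁/(k₁+k₂·C_M).
Integrating from C_{M0} to C_M: C_N = (0.457/0.208)·ln[(0.457+0.208·5.54)/(0.457+0.208·0.881)] = 2.197·ln(1.609/0.6402) = 2.025 mol/L.
C_P = (C_{M0}−C_M)−C_N = 2.634 mol/L; S̃_{N/P} = 2.025/2.634 = 0.769.

0.769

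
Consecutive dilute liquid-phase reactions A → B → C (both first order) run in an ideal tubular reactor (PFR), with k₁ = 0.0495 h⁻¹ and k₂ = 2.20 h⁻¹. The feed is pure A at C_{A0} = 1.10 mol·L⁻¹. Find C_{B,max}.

For a first-order series the maximum intermediate yield is C_{B,max}/C_{A0} = (k₁/k₂)^[k₂/(k₂−k₁)].
= (0.0495/2.20)^(2.20/(2.20−0.0495)) = (0.02250)^(1.023) = 0.02062.
C_{B,max} = 0.02062×1.10 = 0.0227 mol·L⁻¹.

0.0227 mol·L⁻¹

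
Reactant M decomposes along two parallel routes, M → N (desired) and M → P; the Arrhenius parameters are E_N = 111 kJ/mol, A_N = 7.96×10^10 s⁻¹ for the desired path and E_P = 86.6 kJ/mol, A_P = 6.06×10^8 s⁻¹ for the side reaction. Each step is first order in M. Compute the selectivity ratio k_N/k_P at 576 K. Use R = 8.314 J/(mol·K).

k_N/k_P = (A_N/A_P)·exp[−(E_N−E_P)/(RT)] = (A_N/A_P)·exp[(E_P−E_N)/(RT)].
(E_P−E_N)/(RT) = (86.6−111)×10³/(8.314×576) = -24400/4789 = -5.095.
k_N/k_P = (7.96×10^10/6.06×10^8)·exp(-5.095) = 131.4 × 0.006126 = 0.805.

0.805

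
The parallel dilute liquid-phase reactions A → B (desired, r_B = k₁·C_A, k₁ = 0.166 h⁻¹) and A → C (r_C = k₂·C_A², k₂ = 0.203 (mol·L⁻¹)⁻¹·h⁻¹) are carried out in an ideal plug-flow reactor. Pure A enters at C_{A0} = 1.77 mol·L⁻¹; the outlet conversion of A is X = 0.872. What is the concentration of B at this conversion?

C_A = C_{A0}(1−X) = 0.2266 mol·L⁻¹.
Along a PFR/batch, dC_B/dC_A = −r_B/(r_B+r_C) = −k₁/(k₁+k₂·C_A).
Integrating from C_{A0} to C_A: C_B = (0.166/0.203)·ln[(0.166+0.203·1.77)/(0.166+0.203·0.227)] = 0.8177·ln(0.5253/0.2120) = 0.7420 mol·L⁻¹.

0.742 mol·L⁻¹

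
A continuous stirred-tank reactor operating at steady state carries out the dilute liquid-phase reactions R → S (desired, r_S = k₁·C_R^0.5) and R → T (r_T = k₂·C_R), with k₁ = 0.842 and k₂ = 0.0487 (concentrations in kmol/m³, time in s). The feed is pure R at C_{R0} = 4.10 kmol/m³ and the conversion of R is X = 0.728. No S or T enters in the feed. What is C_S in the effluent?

2.81 kmol/m³

Exit C_R = C_{R0}(1−X) = 4.10×0.272 = 1.115 kmol/m³.
A CSTR operates uniformly at the exit composition, giving r_S = 0.8892 and r_T = 0.05431 (each k·C_R^n at C_R = 1.115).
Fraction of consumed R going to S: r_S/(r_S+r_T) = 0.9424.
C_S = 0.9424·C_{R0}·X = 0.9424×4.10×0.728 = 2.81 kmol/m³.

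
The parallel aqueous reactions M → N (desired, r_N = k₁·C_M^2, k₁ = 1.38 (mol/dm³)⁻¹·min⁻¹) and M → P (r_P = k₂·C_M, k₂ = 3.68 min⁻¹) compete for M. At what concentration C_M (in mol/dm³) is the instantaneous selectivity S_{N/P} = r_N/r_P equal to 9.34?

S_{N/P} = (k₁/k₂)·C_M ⇒ C_M = S·k₂/k₁.
= 9.34×3.68/1.38 = 24.9 mol/dm³.

24.9 mol/dm³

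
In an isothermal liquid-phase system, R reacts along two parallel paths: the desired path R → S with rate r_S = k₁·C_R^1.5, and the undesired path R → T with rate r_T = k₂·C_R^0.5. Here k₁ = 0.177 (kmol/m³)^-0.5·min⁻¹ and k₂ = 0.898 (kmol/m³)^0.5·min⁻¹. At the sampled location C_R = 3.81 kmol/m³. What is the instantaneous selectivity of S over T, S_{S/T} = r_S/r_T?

0.751

S_{S/T} = r_S/r_T = (k₁·C_R^1.5)/(k₂·C_R^0.5) = (k₁/k₂)·C_R.
= (0.177×3.810^1.5) / (0.898×3.810^0.5) = 1.316/1.753 = 0.751.
Since the desired path is higher order in R, keeping C_R high (PFR or concentrated feed) favours S.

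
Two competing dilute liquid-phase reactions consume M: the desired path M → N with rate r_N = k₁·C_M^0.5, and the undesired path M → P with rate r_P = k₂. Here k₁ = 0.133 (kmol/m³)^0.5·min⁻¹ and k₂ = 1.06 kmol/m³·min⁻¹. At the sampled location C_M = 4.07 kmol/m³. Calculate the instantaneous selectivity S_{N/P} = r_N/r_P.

0.253

S_{N/P} = r_N/r_P = (k₁·C_M^0.5)/(k₂) = (k₁/k₂)·C_M^0.5.
= (0.133×4.070^0.5) / (1.06) = 0.2683/1.060 = 0.253.
Since the desired path is higher order in M, keeping C_M high (PFR or concentrated feed) favours N.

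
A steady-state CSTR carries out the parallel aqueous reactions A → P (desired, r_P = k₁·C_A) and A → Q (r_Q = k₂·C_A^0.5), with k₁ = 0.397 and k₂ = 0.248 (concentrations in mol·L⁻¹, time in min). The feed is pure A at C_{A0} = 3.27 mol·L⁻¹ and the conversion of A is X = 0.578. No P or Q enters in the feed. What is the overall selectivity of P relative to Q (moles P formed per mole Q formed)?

1.88

Exit C_A = C_{A0}(1−X) = 3.27×0.422 = 1.380 mol·L⁻¹.
Rates in a CSTR are evaluated at the outlet concentration: r_P = 0.397×1.380 = 0.5478, r_Q = 0.248×1.380^0.5 = 0.2913.
Overall selectivity = C_P/C_Q = r_Pτ/(r_Qτ) = r_P/r_Q = 1.88.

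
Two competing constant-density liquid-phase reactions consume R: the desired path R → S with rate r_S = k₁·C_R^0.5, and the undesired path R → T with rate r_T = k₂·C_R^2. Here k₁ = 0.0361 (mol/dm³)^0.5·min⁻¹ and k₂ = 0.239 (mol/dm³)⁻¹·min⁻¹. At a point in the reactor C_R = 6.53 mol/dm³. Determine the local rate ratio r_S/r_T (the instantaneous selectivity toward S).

0.00905

S_{S/T} = r_S/r_T = (k₁·C_R^0.5)/(k₂·C_R^2) = (k₁/k₂)·C_R^-1.5.
= (0.0361×6.530^0.5) / (0.239×6.530^2) = 0.09225/10.19 = 0.00905.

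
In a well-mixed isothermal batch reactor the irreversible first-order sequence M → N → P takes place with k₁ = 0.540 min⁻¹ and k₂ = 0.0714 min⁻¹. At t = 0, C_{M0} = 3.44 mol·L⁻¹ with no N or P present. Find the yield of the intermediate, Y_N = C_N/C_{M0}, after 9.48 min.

0.579

For first-order series with pure M initially, C_N(t) = k₁C_{M0}/(k₂−k₁)·(e^(−k₁t) − e^(−k₂t)).
e^(−k₁t) = e^(−0.540×9.48) = e^(−5.119) = 0.005981; e^(−k₂t) = e^(−0.6769) = 0.5082.
C_N = 0.540×3.44/(0.0714−0.540) × (0.005981−0.5082) = (-3.964)×(-0.5022) = 1.991 mol·L⁻¹.
Y_N = C_N/C_{M0} = 1.991/3.44 = 0.579.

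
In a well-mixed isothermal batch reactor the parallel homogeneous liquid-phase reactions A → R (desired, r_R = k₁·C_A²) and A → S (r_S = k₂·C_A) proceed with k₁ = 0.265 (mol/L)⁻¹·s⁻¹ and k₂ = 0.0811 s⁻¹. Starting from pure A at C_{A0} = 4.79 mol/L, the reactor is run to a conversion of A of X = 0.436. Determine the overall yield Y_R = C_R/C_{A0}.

C_A = C_{A0}(1−X) = 2.702 mol/L.
Along a PFR/batch, dC_S/dC_A = −r_S/(r_R+r_S) = −k₂/(k₂+k₁·C_A).
Integrating from C_{A0} to C_A: C_S = (0.0811/0.265)·ln[(0.0811+0.265·4.79)/(0.0811+0.265·2.70)] = 0.3060·ln(1.350/0.7970) = 0.1614 mol/L.
Then C_R = (C_{A0}−C_A) − C_S = 2.088 − 0.1614 = 1.927 mol/L.
Y_R = C_R/C_{A0} = 1.927/4.79 = 0.402.

0.402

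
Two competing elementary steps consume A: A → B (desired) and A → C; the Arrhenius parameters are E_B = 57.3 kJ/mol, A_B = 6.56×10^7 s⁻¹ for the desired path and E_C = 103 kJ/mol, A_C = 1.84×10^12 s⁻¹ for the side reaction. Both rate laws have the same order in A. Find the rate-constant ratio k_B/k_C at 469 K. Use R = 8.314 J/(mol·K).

4.39

k_B/k_C = (A_B/A_C)·exp[−(E_B−E_C)/(RT)] = (A_B/A_C)·exp[(E_C−E_B)/(RT)].
(E_C−E_B)/(RT) = (103−57.3)×10³/(8.314×469) = 45700/3899 = 11.72.
k_B/k_C = (6.56×10^7/1.84×10^12)·exp(11.72) = 3.565×10^-5 × 1.230×10^5 = 4.39.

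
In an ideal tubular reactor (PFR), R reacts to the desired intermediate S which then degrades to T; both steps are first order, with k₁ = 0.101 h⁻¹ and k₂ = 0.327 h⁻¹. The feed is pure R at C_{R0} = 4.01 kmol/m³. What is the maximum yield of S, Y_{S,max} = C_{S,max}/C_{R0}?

For a first-order series the maximum intermediate yield is C_{S,max}/C_{R0} = (k₁/k₂)^[k₂/(k₂−k₁)].
= (0.101/0.327)^(0.327/(0.327−0.101)) = (0.3089)^(1.447) = 0.1827.

0.183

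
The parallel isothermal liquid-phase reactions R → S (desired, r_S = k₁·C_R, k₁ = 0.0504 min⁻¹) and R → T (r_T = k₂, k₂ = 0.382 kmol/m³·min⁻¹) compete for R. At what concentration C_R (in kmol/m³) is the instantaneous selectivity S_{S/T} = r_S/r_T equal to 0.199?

1.51 kmol/m³

S_{S/T} = (k₁/k₂)·C_R ⇒ C_R = S·k₂/k₁.
= 0.199×0.382/0.0504 = 1.51 kmol/m³.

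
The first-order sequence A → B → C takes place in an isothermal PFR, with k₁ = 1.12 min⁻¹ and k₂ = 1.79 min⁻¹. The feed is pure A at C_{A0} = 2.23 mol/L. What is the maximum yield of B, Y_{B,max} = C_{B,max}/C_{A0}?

For a first-order series the maximum intermediate yield is C_{B,max}/C_{A0} = (k₁/k₂)^[k₂/(k₂−k₁)].
= (1.12/1.79)^(1.79/(1.79−1.12)) = (0.6257)^(2.672) = 0.2857.

0.286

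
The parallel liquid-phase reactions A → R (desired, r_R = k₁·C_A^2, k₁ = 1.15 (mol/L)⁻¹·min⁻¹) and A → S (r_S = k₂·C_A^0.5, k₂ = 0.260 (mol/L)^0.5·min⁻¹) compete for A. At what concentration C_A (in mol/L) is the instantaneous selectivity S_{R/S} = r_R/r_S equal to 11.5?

1.89 mol/L

S_{R/S} = (k₁/k₂)·C_A^1.5 ⇒ C_A = (S·k₂/k₁)^(1/1.5).
= (11.5×0.260/1.15)^(0.6667) = (2.600)^(0.6667) = 1.89 mol/L.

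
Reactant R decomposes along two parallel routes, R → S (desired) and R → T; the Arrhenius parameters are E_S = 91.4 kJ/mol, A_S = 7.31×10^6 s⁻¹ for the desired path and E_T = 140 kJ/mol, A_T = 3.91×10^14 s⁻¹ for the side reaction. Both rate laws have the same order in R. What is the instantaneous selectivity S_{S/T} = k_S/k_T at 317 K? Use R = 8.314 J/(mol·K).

With equal orders, S_{S/T} = k_S/k_T = (A_S/A_T)·exp[(E_T−E_S)/(RT)].
(E_T−E_S)/(RT) = (140−91.4)×10³/(8.314×317) = 48600/2636 = 18.44.
k_S/k_T = (7.31×10^6/3.91×10^14)·exp(18.44) = 1.870×10^-8 × 1.020×10^8 = 1.91.

1.91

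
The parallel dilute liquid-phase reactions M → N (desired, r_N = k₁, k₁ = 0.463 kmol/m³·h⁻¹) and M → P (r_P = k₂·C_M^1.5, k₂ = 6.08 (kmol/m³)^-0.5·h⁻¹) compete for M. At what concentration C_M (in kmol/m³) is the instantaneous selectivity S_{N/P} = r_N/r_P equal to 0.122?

0.730 kmol/m³

S_{N/P} = (k₁/k₂)·C_M^-1.5 ⇒ C_M = (S·k₂/k₁)^(1/(-1.5)).
= (0.122×6.08/0.463)^(-0.6667) = (1.602)^(-0.6667) = 0.730 kmol/m³.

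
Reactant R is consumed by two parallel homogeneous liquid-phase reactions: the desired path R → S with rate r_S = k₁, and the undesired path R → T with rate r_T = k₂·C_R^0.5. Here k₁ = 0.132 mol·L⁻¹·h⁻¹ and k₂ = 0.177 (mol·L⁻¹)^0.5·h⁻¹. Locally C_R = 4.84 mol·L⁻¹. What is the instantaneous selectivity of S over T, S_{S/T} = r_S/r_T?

0.339

S_{S/T} = r_S/r_T = (k₁)/(k₂·C_R^0.5) = (k₁/k₂)·C_R^-0.5.
= (0.132) / (0.177×4.840^0.5) = 0.1320/0.3894 = 0.339.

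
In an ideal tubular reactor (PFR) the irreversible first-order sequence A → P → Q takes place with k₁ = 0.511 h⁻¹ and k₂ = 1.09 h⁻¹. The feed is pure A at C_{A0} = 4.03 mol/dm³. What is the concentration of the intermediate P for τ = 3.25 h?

0.573 mol/dm³

For first-order series with pure A initially, C_P(τ) = k₁C_{A0}/(k₂−k₁)·(e^(−k₁τ) − e^(−k₂τ)).
e^(−k₁τ) = e^(−0.511×3.25) = e^(−1.661) = 0.1900; e^(−k₂τ) = e^(−3.543) = 0.02894.
C_P = 0.511×4.03/(1.09−0.511) × (0.1900−0.02894) = 3.557×0.1611 = 0.5728 mol/dm³.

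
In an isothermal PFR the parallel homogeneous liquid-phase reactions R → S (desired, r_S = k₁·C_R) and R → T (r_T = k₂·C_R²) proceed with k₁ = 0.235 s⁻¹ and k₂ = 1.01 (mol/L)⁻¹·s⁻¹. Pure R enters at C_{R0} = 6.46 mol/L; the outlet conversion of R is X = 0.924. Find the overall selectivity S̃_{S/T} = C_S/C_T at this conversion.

0.0949

C_R = C_{R0}(1−X) = 0.4910 mol/L.
Along a PFR/batch, dC_S/dC_R = −r_S/(r_S+r_T) = −k₁/(k₁+k₂·C_R).
Integrating from C_{R0} to C_R: C_S = (0.235/1.01)·ln[(0.235+1.01·6.46)/(0.235+1.01·0.491)] = 0.2327·ln(6.760/0.7309) = 0.5176 mol/L.
C_T = (C_{R0}−C_R)−C_S = 5.451 mol/L; S̃_{S/T} = 0.5176/5.451 = 0.0949.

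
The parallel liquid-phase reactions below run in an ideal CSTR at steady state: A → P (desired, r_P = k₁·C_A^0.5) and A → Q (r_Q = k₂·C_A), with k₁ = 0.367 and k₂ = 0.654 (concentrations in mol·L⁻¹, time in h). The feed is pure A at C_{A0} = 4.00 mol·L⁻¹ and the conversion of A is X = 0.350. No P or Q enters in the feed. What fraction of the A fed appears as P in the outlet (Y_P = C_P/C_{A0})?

Exit C_A = C_{A0}(1−X) = 4.00×0.650 = 2.600 mol·L⁻¹.
A CSTR operates uniformly at the exit composition, giving r_P = 0.5918 and r_Q = 1.700 (each k·C_A^n at C_A = 2.600).
Fraction of consumed A going to P: r_P/(r_P+r_Q) = 0.2582.
C_P = 0.2582·C_{A0}·X = 0.2582×4.00×0.350 = 0.361 mol·L⁻¹; Y_P = C_P/C_{A0} = 0.0904.

0.0904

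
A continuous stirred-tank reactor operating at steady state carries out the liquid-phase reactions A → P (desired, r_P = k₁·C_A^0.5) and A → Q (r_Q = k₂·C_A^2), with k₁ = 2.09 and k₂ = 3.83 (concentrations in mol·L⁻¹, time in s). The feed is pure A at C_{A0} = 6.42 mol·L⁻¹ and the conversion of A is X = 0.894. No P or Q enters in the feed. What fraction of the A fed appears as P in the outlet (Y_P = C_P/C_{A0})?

Exit C_A = C_{A0}(1−X) = 6.42×0.106 = 0.6805 mol·L⁻¹.
In a CSTR the entire volume is at exit conditions, so r_P = 2.09×0.6805^0.5 = 1.724 and r_Q = 3.83×0.6805^2 = 1.774.
Fraction of consumed A going to P: r_P/(r_P+r_Q) = 0.4929.
C_P = 0.4929·C_{A0}·X = 0.4929×6.42×0.894 = 2.83 mol·L⁻¹; Y_P = C_P/C_{A0} = 0.441.

0.441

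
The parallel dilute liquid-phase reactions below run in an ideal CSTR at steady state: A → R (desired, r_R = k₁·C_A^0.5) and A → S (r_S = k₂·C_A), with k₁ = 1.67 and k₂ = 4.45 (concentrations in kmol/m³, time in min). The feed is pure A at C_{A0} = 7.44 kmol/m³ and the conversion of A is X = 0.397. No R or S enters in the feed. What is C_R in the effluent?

0.445 kmol/m³

Exit C_A = C_{A0}(1−X) = 7.44×0.603 = 4.486 kmol/m³.
Rates in a CSTR are evaluated at the outlet concentration: r_R = 1.67×4.486^0.5 = 3.537, r_S = 4.45×4.486 = 19.96.
Fraction of consumed A going to R: r_R/(r_R+r_S) = 0.1505.
C_R = 0.1505·C_{A0}·X = 0.1505×7.44×0.397 = 0.445 kmol/m³.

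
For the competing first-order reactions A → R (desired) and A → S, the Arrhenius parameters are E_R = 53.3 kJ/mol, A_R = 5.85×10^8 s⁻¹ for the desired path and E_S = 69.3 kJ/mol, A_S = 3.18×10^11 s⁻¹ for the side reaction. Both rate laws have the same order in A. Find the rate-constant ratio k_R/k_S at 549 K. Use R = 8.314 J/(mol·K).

0.0612

Since both paths have the same order in A, the concentration cancels and S_{R/S} = k_R/k_S = (A_R/A_S)·exp[(E_S−E_R)/(RT)].
(E_S−E_R)/(RT) = (69.3−53.3)×10³/(8.314×549) = 16000/4564 = 3.505.
k_R/k_S = (5.85×10^8/3.18×10^11)·exp(3.505) = 0.001840 × 33.29 = 0.0612.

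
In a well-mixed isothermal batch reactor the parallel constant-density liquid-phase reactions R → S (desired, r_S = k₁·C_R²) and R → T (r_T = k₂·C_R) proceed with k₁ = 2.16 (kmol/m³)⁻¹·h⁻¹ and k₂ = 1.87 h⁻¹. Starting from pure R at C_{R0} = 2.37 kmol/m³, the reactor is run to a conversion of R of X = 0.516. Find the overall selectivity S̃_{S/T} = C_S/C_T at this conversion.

C_R = C_{R0}(1−X) = 1.147 kmol/m³.
Along a PFR/batch, dC_T/dC_R = −r_T/(r_S+r_T) = −k₂/(k₂+k₁·C_R).
Integrating from C_{R0} to C_R: C_T = (1.87/2.16)·ln[(1.87+2.16·2.37)/(1.87+2.16·1.15)] = 0.8657·ln(6.989/4.348) = 0.4110 kmol/m³.
Then C_S = (C_{R0}−C_R) − C_T = 1.223 − 0.4110 = 0.8119 kmol/m³.
S̃_{S/T} = C_S/C_T = 0.8119/0.4110 = 1.98.

1.98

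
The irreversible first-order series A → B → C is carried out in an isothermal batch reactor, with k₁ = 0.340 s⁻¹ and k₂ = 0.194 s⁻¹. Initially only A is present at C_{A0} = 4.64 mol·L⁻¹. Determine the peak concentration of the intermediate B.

2.20 mol·L⁻¹

For a first-order series the maximum intermediate yield is C_{B,max}/C_{A0} = (k₁/k₂)^[k₂/(k₂−k₁)].
= (0.340/0.194)^(0.194/(0.194−0.340)) = (1.753)^(-1.329) = 0.4745.
C_{B,max} = 0.4745×4.64 = 2.20 mol·L⁻¹.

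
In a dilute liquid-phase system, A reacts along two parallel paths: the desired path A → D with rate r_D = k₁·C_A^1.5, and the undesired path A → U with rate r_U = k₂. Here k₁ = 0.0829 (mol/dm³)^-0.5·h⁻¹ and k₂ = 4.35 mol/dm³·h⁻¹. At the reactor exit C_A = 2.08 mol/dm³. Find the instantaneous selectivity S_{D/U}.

S_{D/U} = r_D/r_U = (k₁·C_A^1.5)/(k₂) = (k₁/k₂)·C_A^1.5.
= (0.0829×2.080^1.5) / (4.35) = 0.2487/4.350 = 0.0572.

0.0572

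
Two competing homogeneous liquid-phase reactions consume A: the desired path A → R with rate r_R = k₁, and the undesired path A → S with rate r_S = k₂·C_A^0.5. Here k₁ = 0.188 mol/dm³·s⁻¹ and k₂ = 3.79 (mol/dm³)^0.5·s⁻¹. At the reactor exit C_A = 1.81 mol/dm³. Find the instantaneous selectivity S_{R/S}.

S_{R/S} = r_R/r_S = (k₁)/(k₂·C_A^0.5) = (k₁/k₂)·C_A^-0.5.
= (0.188) / (3.79×1.810^0.5) = 0.1880/5.099 = 0.0369.
The undesired path is higher order in A, so low C_A (CSTR or dilute feed) favours R.

0.0369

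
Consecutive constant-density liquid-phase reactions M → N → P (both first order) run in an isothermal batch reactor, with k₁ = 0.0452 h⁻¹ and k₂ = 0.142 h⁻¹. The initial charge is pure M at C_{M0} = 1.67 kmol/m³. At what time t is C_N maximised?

For first-order series the maximum of C_N occurs at t_opt = ln(k₂/k₁)/(k₂−k₁).
= ln(0.142/0.0452)/(0.142−0.0452) = ln(3.142)/0.09680 = 1.145/0.09680 = 11.8 h.

11.8 h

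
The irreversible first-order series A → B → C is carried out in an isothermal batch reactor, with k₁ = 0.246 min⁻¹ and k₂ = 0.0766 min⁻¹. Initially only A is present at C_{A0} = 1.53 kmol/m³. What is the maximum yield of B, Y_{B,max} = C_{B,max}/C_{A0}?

Evaluating C_B at t_opt = ln(k₂/k₁)/(k₂−k₁) gives C_{B,max}/C_{A0} = (k₁/k₂)^[k₂/(k₂−k₁)].
= (0.246/0.0766)^(0.0766/(0.0766−0.246)) = (3.211)^(-0.4522) = 0.5900.

0.590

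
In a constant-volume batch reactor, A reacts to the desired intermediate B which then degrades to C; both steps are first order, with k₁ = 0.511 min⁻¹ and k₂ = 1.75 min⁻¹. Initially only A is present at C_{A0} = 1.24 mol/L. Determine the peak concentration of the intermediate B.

0.218 mol/L

For a first-order series the maximum intermediate yield is C_{B,max}/C_{A0} = (k₁/k₂)^[k₂/(k₂−k₁)].
= (0.511/1.75)^(1.75/(1.75−0.511)) = (0.2920)^(1.412) = 0.1757.
C_{B,max} = 0.1757×1.24 = 0.218 mol/L.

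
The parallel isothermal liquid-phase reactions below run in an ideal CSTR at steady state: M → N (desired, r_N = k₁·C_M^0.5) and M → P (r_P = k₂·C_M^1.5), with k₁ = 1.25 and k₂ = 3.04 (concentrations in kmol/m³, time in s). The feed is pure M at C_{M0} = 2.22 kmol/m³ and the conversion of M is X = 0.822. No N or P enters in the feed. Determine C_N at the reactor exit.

Exit C_M = C_{M0}(1−X) = 2.22×0.178 = 0.3952 kmol/m³.
Rates in a CSTR are evaluated at the outlet concentration: r_N = 1.25×0.3952^0.5 = 0.7858, r_P = 3.04×0.3952^1.5 = 0.7551.
Fraction of consumed M going to N: r_N/(r_N+r_P) = 0.5099.
C_N = 0.5099·C_{M0}·X = 0.5099×2.22×0.822 = 0.931 kmol/m³.

0.931 kmol/m³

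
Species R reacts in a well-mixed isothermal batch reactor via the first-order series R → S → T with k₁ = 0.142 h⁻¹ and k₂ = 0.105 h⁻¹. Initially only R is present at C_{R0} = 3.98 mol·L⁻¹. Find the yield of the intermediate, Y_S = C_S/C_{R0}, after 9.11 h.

Solving the coupled first-order balances gives C_S(t) = [k₁/(k₂−k₁)]·C_{R0}·(e^(−k₁t) − e^(−k₂t)).
e^(−k₁t) = e^(−0.142×9.11) = e^(−1.294) = 0.2743; e^(−k₂t) = e^(−0.9565) = 0.3842.
C_S = 0.142×3.98/(0.105−0.142) × (0.2743−0.3842) = (-15.27)×(-0.1099) = 1.679 mol·L⁻¹.
Y_S = C_S/C_{R0} = 1.679/3.98 = 0.422.

0.422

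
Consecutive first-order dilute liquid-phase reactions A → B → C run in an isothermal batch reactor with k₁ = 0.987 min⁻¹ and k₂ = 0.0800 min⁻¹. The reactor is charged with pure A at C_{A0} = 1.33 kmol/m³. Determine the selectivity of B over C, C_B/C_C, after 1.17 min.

17.6

The intermediate concentration in a first-order A→B→C sequence is C_B = k₁C_{A0}(e^(−k₁t) − e^(−k₂t))/(k₂−k₁).
e^(−k₁t) = e^(−0.987×1.17) = e^(−1.155) = 0.3151; e^(−k₂t) = e^(−0.09360) = 0.9106.
C_B = 0.987×1.33/(0.0800−0.987) × (0.3151−0.9106) = (-1.447)×(-0.5955) = 0.8619 kmol/m³.
C_A = C_{A0}e^(−k₁t) = 0.4191 kmol/m³, so C_C = C_{A0}−C_A−C_B = 0.04898 kmol/m³; C_B/C_C = 17.6.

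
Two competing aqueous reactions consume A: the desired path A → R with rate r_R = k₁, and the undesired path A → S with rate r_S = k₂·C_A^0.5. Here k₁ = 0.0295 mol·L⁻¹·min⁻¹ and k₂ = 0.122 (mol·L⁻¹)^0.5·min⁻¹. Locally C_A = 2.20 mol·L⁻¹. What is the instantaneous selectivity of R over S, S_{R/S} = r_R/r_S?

0.163

S_{R/S} = r_R/r_S = (k₁)/(k₂·C_A^0.5) = (k₁/k₂)·C_A^-0.5.
= (0.0295) / (0.122×2.200^0.5) = 0.02950/0.1810 = 0.163.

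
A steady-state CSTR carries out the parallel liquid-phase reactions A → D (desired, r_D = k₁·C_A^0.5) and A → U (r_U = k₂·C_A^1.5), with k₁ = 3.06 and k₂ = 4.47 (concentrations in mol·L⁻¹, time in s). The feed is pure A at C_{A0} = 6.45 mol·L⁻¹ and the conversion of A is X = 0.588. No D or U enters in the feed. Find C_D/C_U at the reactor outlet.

Exit C_A = C_{A0}(1−X) = 6.45×0.412 = 2.657 mol·L⁻¹.
A CSTR operates uniformly at the exit composition, giving r_D = 4.988 and r_U = 19.36 (each k·C_A^n at C_A = 2.657).
Overall selectivity = C_D/C_U = r_Dτ/(r_Uτ) = r_D/r_U = 0.258.

0.258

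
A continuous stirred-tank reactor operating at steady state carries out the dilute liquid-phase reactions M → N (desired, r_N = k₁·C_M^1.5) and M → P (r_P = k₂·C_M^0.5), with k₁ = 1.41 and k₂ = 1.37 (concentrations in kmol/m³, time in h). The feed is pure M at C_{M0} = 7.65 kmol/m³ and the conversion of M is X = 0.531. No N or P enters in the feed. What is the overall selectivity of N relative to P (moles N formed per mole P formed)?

Exit C_M = C_{M0}(1−X) = 7.65×0.469 = 3.588 kmol/m³.
In a CSTR the entire volume is at exit conditions, so r_N = 1.41×3.588^1.5 = 9.582 and r_P = 1.37×3.588^0.5 = 2.595.
Overall selectivity = C_N/C_P = r_Nτ/(r_Pτ) = r_N/r_P = 3.69.

3.69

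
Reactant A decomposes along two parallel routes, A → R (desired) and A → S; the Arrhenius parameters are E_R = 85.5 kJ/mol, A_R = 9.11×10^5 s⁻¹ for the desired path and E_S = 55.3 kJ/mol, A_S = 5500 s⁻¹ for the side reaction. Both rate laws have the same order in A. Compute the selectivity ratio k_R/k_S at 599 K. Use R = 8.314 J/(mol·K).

0.385

Since both paths have the same order in A, the concentration cancels and S_{R/S} = k_R/k_S = (A_R/A_S)·exp[(E_S−E_R)/(RT)].
(E_S−E_R)/(RT) = (55.3−85.5)×10³/(8.314×599) = -30200/4980 = -6.064.
k_R/k_S = (9.11×10^5/5500)·exp(-6.064) = 165.6 × 0.002325 = 0.385.
Since E_R > E_S, raising the temperature improves selectivity toward R.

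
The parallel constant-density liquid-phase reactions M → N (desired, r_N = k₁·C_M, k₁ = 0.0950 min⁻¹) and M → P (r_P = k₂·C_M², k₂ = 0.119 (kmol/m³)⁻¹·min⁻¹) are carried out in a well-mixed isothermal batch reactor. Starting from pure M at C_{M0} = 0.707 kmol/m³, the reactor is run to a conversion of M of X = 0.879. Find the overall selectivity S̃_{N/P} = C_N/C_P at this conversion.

2.16

C_M = C_{M0}(1−X) = 0.08555 kmol/m³.
Along a PFR/batch, dC_N/dC_M = −r_N/(r_N+r_P) = −k₁/(k₁+k₂·C_M).
Integrating from C_{M0} to C_M: C_N = (0.0950/0.119)·ln[(0.0950+0.119·0.707)/(0.0950+0.119·0.0855)] = 0.7983·ln(0.1791/0.1052) = 0.4251 kmol/m³.
C_P = (C_{M0}−C_M)−C_N = 0.1964 kmol/m³; S̃_{N/P} = 0.4251/0.1964 = 2.16.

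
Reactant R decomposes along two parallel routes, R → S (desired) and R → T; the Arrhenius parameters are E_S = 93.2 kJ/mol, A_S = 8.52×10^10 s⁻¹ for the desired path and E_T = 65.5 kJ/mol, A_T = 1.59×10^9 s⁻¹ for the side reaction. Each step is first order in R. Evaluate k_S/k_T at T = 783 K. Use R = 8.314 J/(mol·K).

0.760

With equal orders, S_{S/T} = k_S/k_T = (A_S/A_T)·exp[(E_T−E_S)/(RT)].
(E_T−E_S)/(RT) = (65.5−93.2)×10³/(8.314×783) = -27700/6510 = -4.255.
k_S/k_T = (8.52×10^10/1.59×10^9)·exp(-4.255) = 53.58 × 0.01419 = 0.760.
Since E_S > E_T, raising the temperature improves selectivity toward S.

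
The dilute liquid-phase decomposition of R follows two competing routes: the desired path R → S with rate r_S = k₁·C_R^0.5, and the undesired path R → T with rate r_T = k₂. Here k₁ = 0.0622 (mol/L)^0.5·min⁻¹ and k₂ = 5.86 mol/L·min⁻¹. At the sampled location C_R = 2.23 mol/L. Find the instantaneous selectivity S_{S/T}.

0.0159

S_{S/T} = r_S/r_T = (k₁·C_R^0.5)/(k₂) = (k₁/k₂)·C_R^0.5.
= (0.0622×2.230^0.5) / (5.86) = 0.09288/5.860 = 0.0159.
Since the desired path is higher order in R, keeping C_R high (PFR or concentrated feed) favours S.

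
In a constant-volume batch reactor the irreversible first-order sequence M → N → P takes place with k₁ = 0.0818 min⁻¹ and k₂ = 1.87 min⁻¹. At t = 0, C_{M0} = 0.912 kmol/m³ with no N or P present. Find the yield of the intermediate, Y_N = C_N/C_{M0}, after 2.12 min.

0.0376

For first-order series with pure M initially, C_N(t) = k₁C_{M0}/(k₂−k₁)·(e^(−k₁t) − e^(−k₂t)).
e^(−k₁t) = e^(−0.0818×2.12) = e^(−0.1734) = 0.8408; e^(−k₂t) = e^(−3.964) = 0.01898.
C_N = 0.0818×0.912/(1.87−0.0818) × (0.8408−0.01898) = 0.04172×0.8218 = 0.03428 kmol/m³.
Y_N = C_N/C_{M0} = 0.03428/0.912 = 0.0376.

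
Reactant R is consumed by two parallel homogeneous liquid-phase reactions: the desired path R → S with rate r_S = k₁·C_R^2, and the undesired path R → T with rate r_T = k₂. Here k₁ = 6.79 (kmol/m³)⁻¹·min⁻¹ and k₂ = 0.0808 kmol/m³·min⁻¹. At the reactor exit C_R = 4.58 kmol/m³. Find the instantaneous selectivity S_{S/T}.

S_{S/T} = r_S/r_T = (k₁·C_R^2)/(k₂) = (k₁/k₂)·C_R^2.
= (6.79×4.580^2) / (0.0808) = 142.4/0.08080 = 1763.
Since the desired path is higher order in R, keeping C_R high (PFR or concentrated feed) favours S.

1763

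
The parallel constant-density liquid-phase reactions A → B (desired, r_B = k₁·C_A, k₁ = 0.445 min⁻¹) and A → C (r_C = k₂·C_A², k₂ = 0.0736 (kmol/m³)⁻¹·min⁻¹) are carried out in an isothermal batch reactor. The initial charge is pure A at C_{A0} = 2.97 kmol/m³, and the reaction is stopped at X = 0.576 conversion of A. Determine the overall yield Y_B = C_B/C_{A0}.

C_A = C_{A0}(1−X) = 1.259 kmol/m³.
Along a PFR/batch, dC_B/dC_A = −r_B/(r_B+r_C) = −k₁/(k₁+k₂·C_A).
Integrating from C_{A0} to C_A: C_B = (0.445/0.0736)·ln[(0.445+0.0736·2.97)/(0.445+0.0736·1.26)] = 6.046·ln(0.6636/0.5377) = 1.272 kmol/m³.
Y_B = C_B/C_{A0} = 1.272/2.97 = 0.428.

0.428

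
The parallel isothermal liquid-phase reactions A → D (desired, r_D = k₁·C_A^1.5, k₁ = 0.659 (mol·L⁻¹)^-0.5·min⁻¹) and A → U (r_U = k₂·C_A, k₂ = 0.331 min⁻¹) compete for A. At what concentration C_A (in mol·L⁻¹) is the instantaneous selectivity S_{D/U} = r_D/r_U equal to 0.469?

S_{D/U} = (k₁/k₂)·C_A^0.5 ⇒ C_A = (S·k₂/k₁)^(2).
= (0.469×0.331/0.659)^(2) = (0.2356)^(2) = 0.0555 mol·L⁻¹.

0.0555 mol·L⁻¹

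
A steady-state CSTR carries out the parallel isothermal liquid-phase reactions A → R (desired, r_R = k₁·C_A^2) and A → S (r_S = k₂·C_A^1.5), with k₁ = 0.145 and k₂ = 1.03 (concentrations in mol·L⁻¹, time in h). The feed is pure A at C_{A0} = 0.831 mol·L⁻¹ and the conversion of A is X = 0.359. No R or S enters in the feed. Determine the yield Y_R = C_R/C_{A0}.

0.0334

Exit C_A = C_{A0}(1−X) = 0.831×0.641 = 0.5327 mol·L⁻¹.
A CSTR operates uniformly at the exit composition, giving r_R = 0.04114 and r_S = 0.4004 (each k·C_A^n at C_A = 0.5327).
Fraction of consumed A going to R: r_R/(r_R+r_S) = 0.09317.
C_R = 0.09317·C_{A0}·X = 0.09317×0.831×0.359 = 0.0278 mol·L⁻¹; Y_R = C_R/C_{A0} = 0.0334.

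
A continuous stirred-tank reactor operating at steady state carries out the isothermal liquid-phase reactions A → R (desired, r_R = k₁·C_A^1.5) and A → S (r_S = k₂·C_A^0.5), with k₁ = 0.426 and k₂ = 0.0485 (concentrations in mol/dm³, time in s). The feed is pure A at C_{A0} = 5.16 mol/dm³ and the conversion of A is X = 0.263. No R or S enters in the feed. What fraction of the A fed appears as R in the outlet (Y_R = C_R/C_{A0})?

0.255

Exit C_A = C_{A0}(1−X) = 5.16×0.737 = 3.803 mol/dm³.
Rates in a CSTR are evaluated at the outlet concentration: r_R = 0.426×3.803^1.5 = 3.159, r_S = 0.0485×3.803^0.5 = 0.09458.
Fraction of consumed A going to R: r_R/(r_R+r_S) = 0.9709.
C_R = 0.9709·C_{A0}·X = 0.9709×5.16×0.263 = 1.32 mol/dm³; Y_R = C_R/C_{A0} = 0.255.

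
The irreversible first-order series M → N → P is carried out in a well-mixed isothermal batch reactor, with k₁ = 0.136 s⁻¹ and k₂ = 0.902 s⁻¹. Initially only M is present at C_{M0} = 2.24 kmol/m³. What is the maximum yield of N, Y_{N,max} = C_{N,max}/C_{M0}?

For a first-order series the maximum intermediate yield is C_{N,max}/C_{M0} = (k₁/k₂)^[k₂/(k₂−k₁)].
= (0.136/0.902)^(0.902/(0.902−0.136)) = (0.1508)^(1.178) = 0.1078.

0.108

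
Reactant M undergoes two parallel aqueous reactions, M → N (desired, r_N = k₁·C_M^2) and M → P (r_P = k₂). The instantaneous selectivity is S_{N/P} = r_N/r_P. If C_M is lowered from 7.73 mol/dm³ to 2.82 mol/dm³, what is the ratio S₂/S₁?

0.133

S_{N/P} = (k₁/k₂)·C_M^2, so S₂/S₁ = (C_{M,2}/C_{M,1})^2.
= (2.82/7.73)^2 = (0.3648)^2 = 0.133.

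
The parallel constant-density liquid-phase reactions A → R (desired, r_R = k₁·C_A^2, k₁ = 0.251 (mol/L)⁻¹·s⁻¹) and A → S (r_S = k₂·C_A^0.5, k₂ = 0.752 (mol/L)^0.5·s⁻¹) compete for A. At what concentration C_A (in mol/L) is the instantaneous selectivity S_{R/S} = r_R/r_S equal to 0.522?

1.35 mol/L

S_{R/S} = (k₁/k₂)·C_A^1.5 ⇒ C_A = (S·k₂/k₁)^(1/1.5).
= (0.522×0.752/0.251)^(0.6667) = (1.564)^(0.6667) = 1.35 mol/L.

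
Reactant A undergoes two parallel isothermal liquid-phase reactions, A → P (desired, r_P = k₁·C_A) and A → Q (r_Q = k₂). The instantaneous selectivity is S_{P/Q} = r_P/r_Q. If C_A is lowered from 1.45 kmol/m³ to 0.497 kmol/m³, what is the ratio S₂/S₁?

0.343

S_{P/Q} = (k₁/k₂)·C_A, so S₂/S₁ = (C_{A,2}/C_{A,1}).
= 0.497/1.45 = 0.343.
Selectivity toward P falls as C_A falls — high-concentration operation is favoured.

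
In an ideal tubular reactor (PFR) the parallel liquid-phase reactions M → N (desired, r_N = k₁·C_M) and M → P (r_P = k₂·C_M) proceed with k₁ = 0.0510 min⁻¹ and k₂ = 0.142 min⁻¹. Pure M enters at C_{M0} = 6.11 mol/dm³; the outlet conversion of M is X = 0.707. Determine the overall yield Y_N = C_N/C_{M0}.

0.187

C_M = C_{M0}(1−X) = 1.790 mol/dm³.
Both paths are first order in M, so the instantaneous fraction to N is constant: dC_N/d(−C_M) = k₁/(k₁+k₂) = 0.2642.
C_N = 0.2642·(C_{M0}−C_M) = 0.2642×4.320 = 1.14 mol/dm³.
Y_N = C_N/C_{M0} = 1.141/6.11 = 0.187.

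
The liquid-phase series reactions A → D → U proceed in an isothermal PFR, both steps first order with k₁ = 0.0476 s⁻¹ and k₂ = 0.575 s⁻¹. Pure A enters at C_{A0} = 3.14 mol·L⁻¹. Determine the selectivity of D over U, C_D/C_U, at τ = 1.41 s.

2.15

The intermediate concentration in a first-order A→B→C sequence is C_D = k₁C_{A0}(e^(−k₁τ) − e^(−k₂τ))/(k₂−k₁).
e^(−k₁τ) = e^(−0.0476×1.41) = e^(−0.06712) = 0.9351; e^(−k₂τ) = e^(−0.8107) = 0.4445.
C_D = 0.0476×3.14/(0.575−0.0476) × (0.9351−0.4445) = 0.2834×0.4906 = 0.1390 mol·L⁻¹.
C_A = C_{A0}e^(−k₁τ) = 2.936 mol·L⁻¹, so C_U = C_{A0}−C_A−C_D = 0.06480 mol·L⁻¹; C_D/C_U = 2.15.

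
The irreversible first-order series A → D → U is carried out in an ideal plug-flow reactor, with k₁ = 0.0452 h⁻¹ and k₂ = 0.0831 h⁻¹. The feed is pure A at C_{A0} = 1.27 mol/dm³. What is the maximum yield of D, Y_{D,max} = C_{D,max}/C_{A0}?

0.263

At the optimum, C_{D,max}/C_{A0} = (k₁/k₂)^[k₂/(k₂−k₁)].
= (0.0452/0.0831)^(0.0831/(0.0831−0.0452)) = (0.5439)^(2.193) = 0.2631.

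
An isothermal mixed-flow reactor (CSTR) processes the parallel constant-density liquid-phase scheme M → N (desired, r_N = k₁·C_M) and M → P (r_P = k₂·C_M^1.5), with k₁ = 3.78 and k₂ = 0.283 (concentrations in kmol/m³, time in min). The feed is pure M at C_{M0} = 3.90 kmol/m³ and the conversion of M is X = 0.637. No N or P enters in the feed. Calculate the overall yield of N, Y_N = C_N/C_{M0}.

Exit C_M = C_{M0}(1−X) = 3.90×0.363 = 1.416 kmol/m³.
In a CSTR the entire volume is at exit conditions, so r_N = 3.78×1.416 = 5.351 and r_P = 0.283×1.416^1.5 = 0.4767.
Fraction of consumed M going to N: r_N/(r_N+r_P) = 0.9182.
C_N = 0.9182·C_{M0}·X = 0.9182×3.90×0.637 = 2.28 kmol/m³; Y_N = C_N/C_{M0} = 0.585.

0.585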